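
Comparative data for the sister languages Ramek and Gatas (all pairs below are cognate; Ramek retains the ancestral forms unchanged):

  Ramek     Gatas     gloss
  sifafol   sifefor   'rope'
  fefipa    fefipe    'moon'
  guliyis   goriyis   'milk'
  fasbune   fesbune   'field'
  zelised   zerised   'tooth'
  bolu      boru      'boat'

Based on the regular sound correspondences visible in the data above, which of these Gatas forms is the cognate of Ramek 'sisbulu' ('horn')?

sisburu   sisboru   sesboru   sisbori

guliyis ~ goriyis — Ramek u corresponds to Gatas o after a consonant, before a consonant other than r, m, n, p, b, f, v.
bolu ~ boru — Ramek l corresponds to Gatas r between vowels (before a back vowel).
Applying these to Ramek 'sisbulu':
  sisbulu → sisbolu   (u→o after a consonant, before a consonant other than r, m, n, p, b, f, v)
  sisbolu → sisboru   (l→r between vowels (before a back vowel))
So the Gatas cognate is 'sisboru'.

sisboru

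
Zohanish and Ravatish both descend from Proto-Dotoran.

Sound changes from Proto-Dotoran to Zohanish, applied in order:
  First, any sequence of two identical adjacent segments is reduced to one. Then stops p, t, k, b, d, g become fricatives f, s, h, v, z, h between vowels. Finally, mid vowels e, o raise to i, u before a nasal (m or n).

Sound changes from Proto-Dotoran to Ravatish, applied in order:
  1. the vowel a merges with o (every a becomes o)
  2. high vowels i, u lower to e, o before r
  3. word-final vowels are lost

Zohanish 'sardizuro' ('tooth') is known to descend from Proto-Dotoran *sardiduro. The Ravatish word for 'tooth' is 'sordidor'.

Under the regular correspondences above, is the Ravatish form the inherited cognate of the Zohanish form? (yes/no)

yes

Derive the expected Ravatish reflex of *sardiduro:
Ravatish: start from *sardiduro.
  rule 1 (vowel merger): sardiduro → sordiduro
  rule 2 (pre-rhotic lowering): sordiduro → sordidoro
  rule 3 (apocope): sordidoro → sordidor
  ⇒ Ravatish sordidor
Ravatish 'sordidor' matches the regular reflex exactly, so the pair is cognate.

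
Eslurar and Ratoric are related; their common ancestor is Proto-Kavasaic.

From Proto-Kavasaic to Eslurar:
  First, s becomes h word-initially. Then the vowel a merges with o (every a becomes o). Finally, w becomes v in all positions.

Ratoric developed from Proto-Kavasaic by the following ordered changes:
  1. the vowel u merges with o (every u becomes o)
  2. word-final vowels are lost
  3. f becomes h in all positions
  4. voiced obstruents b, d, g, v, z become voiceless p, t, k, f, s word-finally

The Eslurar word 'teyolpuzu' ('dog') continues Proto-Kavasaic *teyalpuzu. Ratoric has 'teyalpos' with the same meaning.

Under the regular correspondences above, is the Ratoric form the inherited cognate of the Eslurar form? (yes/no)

yes

Derive the expected Ratoric reflex of *teyalpuzu:
Ratoric: *teyalpuzu
  teyalpuzu → teyalpozo   [vowel merger]
  teyalpozo → teyalpoz   [apocope]
  teyalpoz (rule 3 does not apply)
  teyalpoz → teyalpos   [final devoicing]
  giving Ratoric teyalpos.
Ratoric 'teyalpos' matches the regular reflex exactly, so the pair is cognate.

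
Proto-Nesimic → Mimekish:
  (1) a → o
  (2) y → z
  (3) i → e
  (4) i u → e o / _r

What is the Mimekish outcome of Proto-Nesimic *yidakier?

Mimekish: *yidakier > yidokier > zidokier > zedokeer  (by vowel merger, unconditioned shift, vowel merger)

zedokeer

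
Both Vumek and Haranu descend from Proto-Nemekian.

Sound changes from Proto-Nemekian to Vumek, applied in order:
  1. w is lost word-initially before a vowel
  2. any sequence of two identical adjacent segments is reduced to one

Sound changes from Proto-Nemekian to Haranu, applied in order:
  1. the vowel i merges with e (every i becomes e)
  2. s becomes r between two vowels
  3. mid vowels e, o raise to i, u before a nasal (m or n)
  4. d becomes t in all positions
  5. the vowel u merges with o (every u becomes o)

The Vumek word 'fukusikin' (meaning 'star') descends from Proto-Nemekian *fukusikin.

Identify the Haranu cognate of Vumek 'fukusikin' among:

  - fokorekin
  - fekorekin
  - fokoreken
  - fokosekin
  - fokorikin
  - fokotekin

Haranu: start from *fukusikin.
  rule 1 (vowel merger): fukusikin → fukuseken
  rule 2 (rhotacism): fukuseken → fukureken
  rule 3 (pre-nasal raising): fukureken → fukurekin
  rule 4: no change — fukurekin
  rule 5 (vowel merger): fukurekin → fokorekin
  ⇒ Haranu fokorekin
Only 'fokorekin' matches the regular Haranu development of *fukusikin.

fokorekin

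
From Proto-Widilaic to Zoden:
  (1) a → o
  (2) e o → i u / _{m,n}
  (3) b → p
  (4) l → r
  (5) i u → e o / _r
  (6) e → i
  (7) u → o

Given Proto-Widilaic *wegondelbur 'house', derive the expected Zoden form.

wigondirpor

Zoden: start from *wegondelbur.
  rule 1: no change — wegondelbur
  rule 2 (pre-nasal raising): wegondelbur → wegundelbur
  rule 3 (unconditioned shift): wegundelbur → wegundelpur
  rule 4 (unconditioned shift): wegundelpur → wegunderpur
  rule 5 (pre-rhotic lowering): wegunderpur → wegunderpor
  rule 6 (vowel merger): wegunderpor → wigundirpor
  rule 7 (vowel merger): wigundirpor → wigondirpor
  ⇒ Zoden wigondirpor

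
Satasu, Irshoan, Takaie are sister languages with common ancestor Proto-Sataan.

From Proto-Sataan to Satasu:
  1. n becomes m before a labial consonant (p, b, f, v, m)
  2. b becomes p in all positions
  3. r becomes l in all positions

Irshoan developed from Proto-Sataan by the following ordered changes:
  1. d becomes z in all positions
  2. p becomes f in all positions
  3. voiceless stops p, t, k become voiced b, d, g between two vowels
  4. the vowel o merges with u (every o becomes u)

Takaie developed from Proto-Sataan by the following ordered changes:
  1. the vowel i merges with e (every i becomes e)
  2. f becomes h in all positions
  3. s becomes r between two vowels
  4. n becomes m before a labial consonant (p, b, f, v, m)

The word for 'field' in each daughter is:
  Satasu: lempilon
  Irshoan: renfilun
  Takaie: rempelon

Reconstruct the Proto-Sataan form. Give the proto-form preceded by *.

*renpilon

Position 5: Satasu has i, Irshoan has i, Takaie has e. Satasu preserves i here (none of its changes turn any other segment into i), so the proto-segment is *i.
Position 3: Satasu has m, Irshoan has n, Takaie has m. Irshoan preserves n here (none of its changes turn any other segment into n), so the proto-segment is *n.
Position 4: Satasu has p, Irshoan has f, Takaie has p. Takaie preserves p here (none of its changes turn any other segment into p), so the proto-segment is *p.
This points to *renpilon. Verify forward in each daughter:
Satasu: *renpilon > rempilon > lempilon  (by nasal place assimilation, unconditioned shift)
Irshoan: *renpilon > renfilon > renfilun  (by unconditioned shift, vowel merger)
Takaie: start from *renpilon.
  rule 1 (vowel merger): renpilon → renpelon
  rule 2: no change — renpelon
  rule 3: no change — renpelon
  rule 4 (nasal place assimilation): renpelon → rempelon
  ⇒ Takaie rempelon
*renpilon is the unique common source.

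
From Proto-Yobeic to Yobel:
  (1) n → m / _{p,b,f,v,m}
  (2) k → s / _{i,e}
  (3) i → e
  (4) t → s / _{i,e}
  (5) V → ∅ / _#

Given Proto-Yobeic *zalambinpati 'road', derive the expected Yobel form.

zalambempas

Yobel: *zalambinpati > zalambimpati > zalambempate > zalambempase > zalambempas  (by nasal place assimilation, vowel merger, palatalisation, apocope)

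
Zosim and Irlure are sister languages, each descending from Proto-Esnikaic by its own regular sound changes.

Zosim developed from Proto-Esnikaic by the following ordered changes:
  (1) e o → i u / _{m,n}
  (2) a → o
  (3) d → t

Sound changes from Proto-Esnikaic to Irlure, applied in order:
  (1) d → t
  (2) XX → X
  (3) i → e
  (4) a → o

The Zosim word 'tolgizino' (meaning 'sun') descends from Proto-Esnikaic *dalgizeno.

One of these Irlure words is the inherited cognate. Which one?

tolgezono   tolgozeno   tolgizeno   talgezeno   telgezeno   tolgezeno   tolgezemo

Irlure: start from *dalgizeno.
  rule 1 (unconditioned shift): dalgizeno → talgizeno
  rule 2: no change — talgizeno
  rule 3 (vowel merger): talgizeno → talgezeno
  rule 4 (vowel merger): talgezeno → tolgezeno
  ⇒ Irlure tolgezeno
Only 'tolgezeno' matches the regular Irlure development of *dalgizeno.

tolgezeno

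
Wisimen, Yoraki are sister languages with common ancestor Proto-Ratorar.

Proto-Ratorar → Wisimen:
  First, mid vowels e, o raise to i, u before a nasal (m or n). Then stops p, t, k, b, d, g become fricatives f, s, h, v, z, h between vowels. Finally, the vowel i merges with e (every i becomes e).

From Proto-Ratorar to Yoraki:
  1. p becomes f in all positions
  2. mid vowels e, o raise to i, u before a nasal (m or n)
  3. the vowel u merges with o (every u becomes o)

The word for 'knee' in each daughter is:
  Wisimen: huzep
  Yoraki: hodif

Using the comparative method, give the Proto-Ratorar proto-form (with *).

Position 4: Wisimen has e, Yoraki has i. Taking the neighbouring segments as reconstructed: Wisimen e could go back to *e or *i; Yoraki i can only go back to *i — the one source consistent with every daughter is *i.
Position 3: Wisimen has z, Yoraki has d. Yoraki preserves d here (none of its changes turn any other segment into d), so the proto-segment is *d.
Position 2: Wisimen has u, Yoraki has o. Taking the neighbouring segments as reconstructed: Wisimen u can only go back to *u; Yoraki o could go back to *o or *u — the one source consistent with every daughter is *u.
Verify the candidate proto-form against each daughter:
Wisimen: start from *hudip.
  rule 1: no change — hudip
  rule 2 (intervocalic lenition): hudip → huzip
  rule 3 (vowel merger): huzip → huzep
  ⇒ Wisimen huzep
Yoraki: *hudip
  hudip → hudif   [unconditioned shift]
  hudif (rule 2 does not apply)
  hudif → hodif   [vowel merger]
  giving Yoraki hodif.
Only *hudip yields all of Wisimen huzep, Yoraki hodif.

*hudip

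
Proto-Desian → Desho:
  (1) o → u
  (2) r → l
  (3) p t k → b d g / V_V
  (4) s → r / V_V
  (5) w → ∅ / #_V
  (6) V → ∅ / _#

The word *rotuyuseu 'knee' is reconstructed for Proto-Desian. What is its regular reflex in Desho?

Desho: *rotuyuseu
  rotuyuseu → rutuyuseu   [vowel merger]
  rutuyuseu → lutuyuseu   [unconditioned shift]
  lutuyuseu → luduyuseu   [intervocalic voicing]
  luduyuseu → luduyureu   [rhotacism]
  luduyureu (rule 5 does not apply)
  luduyureu → luduyure   [apocope]
  giving Desho luduyure.

luduyure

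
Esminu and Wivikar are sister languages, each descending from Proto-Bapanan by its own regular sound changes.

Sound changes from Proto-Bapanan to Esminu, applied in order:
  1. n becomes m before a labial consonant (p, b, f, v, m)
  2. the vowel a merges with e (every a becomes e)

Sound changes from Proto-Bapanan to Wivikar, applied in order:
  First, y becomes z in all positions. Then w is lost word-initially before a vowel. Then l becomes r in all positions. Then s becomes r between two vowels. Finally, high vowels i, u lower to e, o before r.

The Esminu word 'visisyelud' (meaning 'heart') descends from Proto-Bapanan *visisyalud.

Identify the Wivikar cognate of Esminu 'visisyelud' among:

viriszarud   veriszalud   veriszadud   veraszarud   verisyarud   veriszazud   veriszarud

veriszarud

Wivikar: *visisyalud > visiszalud > visiszarud > viriszarud > veriszarud  (by unconditioned shift, unconditioned shift, rhotacism, pre-rhotic lowering)
Among the options, 'veriszarud' alone shows every Wivikar change applied in order.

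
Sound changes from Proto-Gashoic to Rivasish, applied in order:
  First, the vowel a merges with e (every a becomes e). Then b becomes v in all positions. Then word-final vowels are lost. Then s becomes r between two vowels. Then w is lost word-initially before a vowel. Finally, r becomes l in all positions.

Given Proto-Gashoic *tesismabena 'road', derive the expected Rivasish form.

telismeven

Rivasish: *tesismabena
  tesismabena → tesismebene   [vowel merger]
  tesismebene → tesismevene   [unconditioned shift]
  tesismevene → tesismeven   [apocope]
  tesismeven → terismeven   [rhotacism]
  terismeven (rule 5 does not apply)
  terismeven → telismeven   [unconditioned shift]
  giving Rivasish telismeven.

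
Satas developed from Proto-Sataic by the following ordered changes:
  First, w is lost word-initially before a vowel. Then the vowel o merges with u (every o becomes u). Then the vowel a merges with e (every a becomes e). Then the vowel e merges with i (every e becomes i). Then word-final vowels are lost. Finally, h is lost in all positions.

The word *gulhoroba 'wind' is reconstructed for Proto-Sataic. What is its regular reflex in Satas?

gulurub

Satas: start from *gulhoroba.
  rule 1: no change — gulhoroba
  rule 2 (vowel merger): gulhoroba → gulhuruba
  rule 3 (vowel merger): gulhuruba → gulhurube
  rule 4 (vowel merger): gulhurube → gulhurubi
  rule 5 (apocope): gulhurubi → gulhurub
  rule 6 (h-loss): gulhurub → gulurub
  ⇒ Satas gulurub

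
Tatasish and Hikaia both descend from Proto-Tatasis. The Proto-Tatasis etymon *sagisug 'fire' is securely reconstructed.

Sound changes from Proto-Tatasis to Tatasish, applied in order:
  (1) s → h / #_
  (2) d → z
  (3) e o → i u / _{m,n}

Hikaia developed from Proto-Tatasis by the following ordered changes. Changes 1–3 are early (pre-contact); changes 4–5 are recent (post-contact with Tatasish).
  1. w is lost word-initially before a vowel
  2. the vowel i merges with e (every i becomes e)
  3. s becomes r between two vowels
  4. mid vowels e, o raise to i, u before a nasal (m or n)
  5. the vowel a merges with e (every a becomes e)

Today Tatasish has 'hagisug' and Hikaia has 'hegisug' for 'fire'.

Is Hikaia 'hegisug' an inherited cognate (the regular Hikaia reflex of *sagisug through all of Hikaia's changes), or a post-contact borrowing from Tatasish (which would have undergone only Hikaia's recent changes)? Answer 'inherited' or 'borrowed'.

If inherited, *sagisug would pass through all of Hikaia's changes:
Hikaia: start from *sagisug.
  rule 1: no change — sagisug
  rule 2 (vowel merger): sagisug → sagesug
  rule 3 (rhotacism): sagesug → sagerug
  rule 4: no change — sagerug
  rule 5 (vowel merger): sagerug → segerug
  ⇒ Hikaia segerug
If borrowed from Tatasish 'hagisug' after the early changes, it would undergo only the recent ones:
  rule 4 (pre-nasal raising): no change (hagisug)
  rule 5 (vowel merger): hagisug → hegisug
  ⇒ as a loan: hegisug
Hikaia 'hegisug' matches the loan outcome 'hegisug', not the inherited 'segerug' — it skipped the early Hikaia changes, so it was borrowed from Tatasish.

borrowed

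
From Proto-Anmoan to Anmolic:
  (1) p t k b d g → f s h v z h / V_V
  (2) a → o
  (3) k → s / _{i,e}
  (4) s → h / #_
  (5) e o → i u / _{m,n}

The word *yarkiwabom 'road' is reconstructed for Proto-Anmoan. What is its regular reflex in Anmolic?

Anmolic: *yarkiwabom > yarkiwavom > yorkiwovom > yorsiwovom > yorsiwovum  (by intervocalic lenition, vowel merger, palatalisation, pre-nasal raising)

yorsiwovum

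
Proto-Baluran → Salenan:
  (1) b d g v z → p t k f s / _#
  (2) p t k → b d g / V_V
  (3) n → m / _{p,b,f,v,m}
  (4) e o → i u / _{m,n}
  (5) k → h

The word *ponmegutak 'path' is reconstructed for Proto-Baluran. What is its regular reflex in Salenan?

Salenan: *ponmegutak
  ponmegutak (rule 1 does not apply)
  ponmegutak → ponmegudak   [intervocalic voicing]
  ponmegudak → pommegudak   [nasal place assimilation]
  pommegudak → pummegudak   [pre-nasal raising]
  pummegudak → pummegudah   [unconditioned shift]
  giving Salenan pummegudah.

pummegudah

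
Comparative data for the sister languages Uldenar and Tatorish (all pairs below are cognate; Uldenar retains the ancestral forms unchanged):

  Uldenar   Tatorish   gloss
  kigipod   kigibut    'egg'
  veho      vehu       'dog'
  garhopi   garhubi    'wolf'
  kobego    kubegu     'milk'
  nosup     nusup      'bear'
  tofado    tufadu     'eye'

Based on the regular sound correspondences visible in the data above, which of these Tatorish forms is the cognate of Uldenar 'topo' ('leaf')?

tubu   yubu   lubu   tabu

tubu

garhopi ~ garhubi — Uldenar o corresponds to Tatorish u after a consonant, before a labial obstruent.
kigipod ~ kigibut — Uldenar p corresponds to Tatorish b between vowels (before a back vowel).
veho ~ vehu, kobego ~ kubegu — Uldenar o corresponds to Tatorish u word-finally.
Applying these to Uldenar 'topo':
  topo → tupo   (o→u after a consonant, before a labial obstruent)
  tupo → tubo   (p→b between vowels (before a back vowel))
  tubo → tubu   (o→u word-finally)
So the Tatorish cognate is 'tubu'.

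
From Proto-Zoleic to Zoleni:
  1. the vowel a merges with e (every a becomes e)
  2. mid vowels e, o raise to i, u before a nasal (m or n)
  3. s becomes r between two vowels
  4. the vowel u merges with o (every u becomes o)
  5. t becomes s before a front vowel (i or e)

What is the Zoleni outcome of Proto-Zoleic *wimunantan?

wimoninsin

Zoleni: start from *wimunantan.
  rule 1 (vowel merger): wimunantan → wimunenten
  rule 2 (pre-nasal raising): wimunenten → wimunintin
  rule 3: no change — wimunintin
  rule 4 (vowel merger): wimunintin → wimonintin
  rule 5 (palatalisation): wimonintin → wimoninsin
  ⇒ Zoleni wimoninsin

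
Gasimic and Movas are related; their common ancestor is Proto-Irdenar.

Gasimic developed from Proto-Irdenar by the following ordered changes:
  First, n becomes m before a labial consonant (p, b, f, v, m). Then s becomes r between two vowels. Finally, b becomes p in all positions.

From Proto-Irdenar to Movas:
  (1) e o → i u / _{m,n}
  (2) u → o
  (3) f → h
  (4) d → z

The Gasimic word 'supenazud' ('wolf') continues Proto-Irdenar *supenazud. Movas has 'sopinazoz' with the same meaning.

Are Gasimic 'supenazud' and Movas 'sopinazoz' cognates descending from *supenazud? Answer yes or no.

Derive the expected Movas reflex of *supenazud:
Movas: *supenazud
  supenazud → supinazud   [pre-nasal raising]
  supinazud → sopinazod   [vowel merger]
  sopinazod (rule 3 does not apply)
  sopinazod → sopinazoz   [unconditioned shift]
  giving Movas sopinazoz.
Movas 'sopinazoz' matches the regular reflex exactly, so the pair is cognate.

yes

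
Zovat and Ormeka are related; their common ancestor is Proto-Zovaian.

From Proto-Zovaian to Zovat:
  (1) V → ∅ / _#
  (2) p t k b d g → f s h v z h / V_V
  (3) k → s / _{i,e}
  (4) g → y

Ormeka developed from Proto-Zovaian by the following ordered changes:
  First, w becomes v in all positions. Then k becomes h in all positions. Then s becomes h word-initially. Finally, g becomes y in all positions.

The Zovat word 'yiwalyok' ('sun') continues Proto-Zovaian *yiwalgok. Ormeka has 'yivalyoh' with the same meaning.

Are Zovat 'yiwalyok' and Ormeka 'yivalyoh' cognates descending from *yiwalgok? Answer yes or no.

Derive the expected Ormeka reflex of *yiwalgok:
Ormeka: *yiwalgok > yivalgok > yivalgoh > yivalyoh  (by unconditioned shift, unconditioned shift, unconditioned shift)
Ormeka 'yivalyoh' matches the regular reflex exactly, so the pair is cognate.

yes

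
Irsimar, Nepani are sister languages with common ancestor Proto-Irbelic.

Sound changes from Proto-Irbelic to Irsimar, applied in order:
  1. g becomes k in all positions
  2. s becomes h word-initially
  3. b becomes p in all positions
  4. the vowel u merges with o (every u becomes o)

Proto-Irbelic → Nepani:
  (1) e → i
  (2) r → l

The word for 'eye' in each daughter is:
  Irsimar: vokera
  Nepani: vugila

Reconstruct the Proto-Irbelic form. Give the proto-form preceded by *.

Position 2: Irsimar has o, Nepani has u. Nepani preserves u here (none of its changes turn any other segment into u), so the proto-segment is *u.
Position 3: Irsimar has k, Nepani has g. Nepani preserves g here (none of its changes turn any other segment into g), so the proto-segment is *g.
Position 4: Irsimar has e, Nepani has i. Irsimar preserves e here (none of its changes turn any other segment into e), so the proto-segment is *e.
This points to *vugera. Verify forward in each daughter:
Irsimar: start from *vugera.
  rule 1 (unconditioned shift): vugera → vukera
  rule 2: no change — vukera
  rule 3: no change — vukera
  rule 4 (vowel merger): vukera → vokera
  ⇒ Irsimar vokera
Nepani: *vugera > vugira > vugila  (by vowel merger, unconditioned shift)
Only *vugera yields all of Irsimar vokera, Nepani vugila.

*vugera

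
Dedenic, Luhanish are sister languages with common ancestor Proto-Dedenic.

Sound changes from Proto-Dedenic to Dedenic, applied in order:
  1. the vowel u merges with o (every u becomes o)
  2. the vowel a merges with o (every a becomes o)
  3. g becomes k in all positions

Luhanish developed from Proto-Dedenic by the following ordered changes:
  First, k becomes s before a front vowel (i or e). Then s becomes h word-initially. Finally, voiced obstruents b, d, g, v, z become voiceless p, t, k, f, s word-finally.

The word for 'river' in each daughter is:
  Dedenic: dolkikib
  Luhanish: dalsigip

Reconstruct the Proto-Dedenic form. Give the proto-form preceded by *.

Position 2: Dedenic has o, Luhanish has a. Luhanish preserves a here (none of its changes turn any other segment into a), so the proto-segment is *a.
Position 6: Dedenic has k, Luhanish has g. Luhanish preserves g here (none of its changes turn any other segment into g), so the proto-segment is *g.
Continuing position by position gives *dalkigib; check it forward:
Dedenic: *dalkigib > dolkigib > dolkikib  (by vowel merger, unconditioned shift)
Luhanish: start from *dalkigib.
  rule 1 (palatalisation): dalkigib → dalsigib
  rule 2: no change — dalsigib
  rule 3 (final devoicing): dalsigib → dalsigip
  ⇒ Luhanish dalsigip
*dalkigib is the unique common source.

*dalkigib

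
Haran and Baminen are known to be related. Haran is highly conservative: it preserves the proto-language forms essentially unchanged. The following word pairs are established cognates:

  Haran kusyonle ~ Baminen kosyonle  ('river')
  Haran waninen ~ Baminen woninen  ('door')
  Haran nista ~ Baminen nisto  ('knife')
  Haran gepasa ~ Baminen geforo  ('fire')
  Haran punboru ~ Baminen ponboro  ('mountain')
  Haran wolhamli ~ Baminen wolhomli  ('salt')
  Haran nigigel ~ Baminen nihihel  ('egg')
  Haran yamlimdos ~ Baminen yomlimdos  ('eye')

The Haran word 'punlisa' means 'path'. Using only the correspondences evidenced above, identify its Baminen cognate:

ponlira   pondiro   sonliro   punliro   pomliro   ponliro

ponliro

punboru ~ ponboro — Haran u corresponds to Baminen o after a consonant, before a nasal.
gepasa ~ geforo — Haran s corresponds to Baminen r between vowels (before a back vowel).
nista ~ nisto, gepasa ~ geforo — Haran a corresponds to Baminen o word-finally.
Applying these to Haran 'punlisa':
  punlisa → ponlisa   (u→o after a consonant, before a nasal)
  ponlisa → ponlira   (s→r between vowels (before a back vowel))
  ponlira → ponliro   (a→o word-finally)
So the Baminen cognate is 'ponliro'.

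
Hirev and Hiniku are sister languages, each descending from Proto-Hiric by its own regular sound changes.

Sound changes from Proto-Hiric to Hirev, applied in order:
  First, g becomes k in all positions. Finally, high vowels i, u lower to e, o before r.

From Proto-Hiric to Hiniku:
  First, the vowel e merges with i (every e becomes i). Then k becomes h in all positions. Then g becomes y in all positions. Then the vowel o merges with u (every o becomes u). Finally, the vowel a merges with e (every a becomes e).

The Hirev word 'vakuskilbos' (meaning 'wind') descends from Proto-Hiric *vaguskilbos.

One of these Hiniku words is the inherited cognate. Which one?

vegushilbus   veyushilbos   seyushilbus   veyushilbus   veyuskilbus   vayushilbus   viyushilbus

veyushilbus

Hiniku: start from *vaguskilbos.
  rule 1: no change — vaguskilbos
  rule 2 (unconditioned shift): vaguskilbos → vagushilbos
  rule 3 (unconditioned shift): vagushilbos → vayushilbos
  rule 4 (vowel merger): vayushilbos → vayushilbus
  rule 5 (vowel merger): vayushilbus → veyushilbus
  ⇒ Hiniku veyushilbus
Only 'veyushilbus' matches the regular Hiniku development of *vaguskilbos.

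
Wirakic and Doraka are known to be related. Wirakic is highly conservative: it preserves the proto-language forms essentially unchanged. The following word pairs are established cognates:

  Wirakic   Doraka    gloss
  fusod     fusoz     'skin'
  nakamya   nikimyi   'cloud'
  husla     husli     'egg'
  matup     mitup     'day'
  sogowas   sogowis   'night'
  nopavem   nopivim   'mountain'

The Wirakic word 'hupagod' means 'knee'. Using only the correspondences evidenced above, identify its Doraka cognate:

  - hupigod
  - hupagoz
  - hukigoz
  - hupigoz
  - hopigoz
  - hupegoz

nakamya ~ nikimyi, matup ~ mitup — Wirakic a corresponds to Doraka i after a consonant, before a consonant other than r, m, n, p, b, f, v.
fusod ~ fusoz — Wirakic d corresponds to Doraka z word-finally.
Applying these to Wirakic 'hupagod':
  hupagod → hupigod   (a→i after a consonant, before a consonant other than r, m, n, p, b, f, v)
  hupigod → hupigoz   (d→z word-finally)
So the Doraka cognate is 'hupigoz'.

hupigoz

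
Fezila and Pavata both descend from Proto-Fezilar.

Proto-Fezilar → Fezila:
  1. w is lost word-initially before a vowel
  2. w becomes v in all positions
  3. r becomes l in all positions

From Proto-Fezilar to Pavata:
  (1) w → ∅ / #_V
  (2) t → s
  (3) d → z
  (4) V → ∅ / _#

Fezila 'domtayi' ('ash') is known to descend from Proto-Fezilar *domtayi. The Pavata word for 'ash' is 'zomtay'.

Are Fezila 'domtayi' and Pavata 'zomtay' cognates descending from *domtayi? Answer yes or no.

no

Derive the expected Pavata reflex of *domtayi:
Pavata: *domtayi
  domtayi (rule 1 does not apply)
  domtayi → domsayi   [unconditioned shift]
  domsayi → zomsayi   [unconditioned shift]
  zomsayi → zomsay   [apocope]
  giving Pavata zomsay.
The regular Pavata reflex would be 'zomsay', but the attested form is 'zomtay'. The correspondence is irregular, so they are not cognates (the Pavata form has a different source).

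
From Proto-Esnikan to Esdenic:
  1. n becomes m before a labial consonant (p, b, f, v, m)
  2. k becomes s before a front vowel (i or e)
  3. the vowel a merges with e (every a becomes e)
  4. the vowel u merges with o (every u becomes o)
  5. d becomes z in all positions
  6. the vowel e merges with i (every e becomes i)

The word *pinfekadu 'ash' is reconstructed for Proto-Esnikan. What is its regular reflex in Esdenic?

pimfikizo

Esdenic: start from *pinfekadu.
  rule 1 (nasal place assimilation): pinfekadu → pimfekadu
  rule 2: no change — pimfekadu
  rule 3 (vowel merger): pimfekadu → pimfekedu
  rule 4 (vowel merger): pimfekedu → pimfekedo
  rule 5 (unconditioned shift): pimfekedo → pimfekezo
  rule 6 (vowel merger): pimfekezo → pimfikizo
  ⇒ Esdenic pimfikizo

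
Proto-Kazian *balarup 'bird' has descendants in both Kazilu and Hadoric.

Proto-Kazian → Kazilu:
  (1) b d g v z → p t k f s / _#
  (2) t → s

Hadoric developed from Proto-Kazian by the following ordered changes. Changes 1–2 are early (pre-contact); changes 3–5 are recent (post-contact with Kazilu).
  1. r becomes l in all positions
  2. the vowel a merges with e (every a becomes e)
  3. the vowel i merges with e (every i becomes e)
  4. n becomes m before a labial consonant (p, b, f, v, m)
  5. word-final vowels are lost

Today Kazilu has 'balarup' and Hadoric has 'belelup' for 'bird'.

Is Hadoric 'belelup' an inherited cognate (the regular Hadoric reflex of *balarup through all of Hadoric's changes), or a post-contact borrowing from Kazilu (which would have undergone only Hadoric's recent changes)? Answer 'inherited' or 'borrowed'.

inherited

If inherited, *balarup would pass through all of Hadoric's changes:
Hadoric: start from *balarup.
  rule 1 (unconditioned shift): balarup → balalup
  rule 2 (vowel merger): balalup → belelup
  rule 3: no change — belelup
  rule 4: no change — belelup
  rule 5: no change — belelup
  ⇒ Hadoric belelup
If borrowed from Kazilu 'balarup' after the early changes, it would undergo only the recent ones:
  rule 3 (vowel merger): no change (balarup)
  rule 4 (nasal place assimilation): no change (balarup)
  rule 5 (apocope): no change (balarup)
  ⇒ as a loan: balarup
Hadoric 'belelup' matches the inherited outcome exactly, so it is an inherited cognate, not a loan.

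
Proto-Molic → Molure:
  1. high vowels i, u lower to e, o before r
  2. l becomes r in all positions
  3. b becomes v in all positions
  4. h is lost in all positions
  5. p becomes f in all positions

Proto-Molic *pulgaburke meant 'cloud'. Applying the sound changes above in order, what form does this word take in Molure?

Molure: *pulgaburke > pulgaborke > purgaborke > purgavorke > furgavorke  (by pre-rhotic lowering, unconditioned shift, unconditioned shift, unconditioned shift)

furgavorke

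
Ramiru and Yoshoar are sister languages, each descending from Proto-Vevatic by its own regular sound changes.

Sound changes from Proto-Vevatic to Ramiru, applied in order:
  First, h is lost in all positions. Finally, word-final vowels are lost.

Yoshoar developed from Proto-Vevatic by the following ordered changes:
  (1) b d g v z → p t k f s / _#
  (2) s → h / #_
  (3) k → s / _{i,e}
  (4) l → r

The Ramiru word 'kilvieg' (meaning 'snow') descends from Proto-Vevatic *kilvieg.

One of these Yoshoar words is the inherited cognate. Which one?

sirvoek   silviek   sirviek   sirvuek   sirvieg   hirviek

sirviek

Yoshoar: *kilvieg
  kilvieg → kilviek   [final devoicing]
  kilviek (rule 2 does not apply)
  kilviek → silviek   [palatalisation]
  silviek → sirviek   [unconditioned shift]
  giving Yoshoar sirviek.
Only 'sirviek' matches the regular Yoshoar development of *kilvieg.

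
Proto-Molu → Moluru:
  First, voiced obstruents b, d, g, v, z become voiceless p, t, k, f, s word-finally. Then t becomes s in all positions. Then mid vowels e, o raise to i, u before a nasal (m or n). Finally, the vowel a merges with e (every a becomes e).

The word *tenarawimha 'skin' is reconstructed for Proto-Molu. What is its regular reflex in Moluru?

Moluru: start from *tenarawimha.
  rule 1: no change — tenarawimha
  rule 2 (unconditioned shift): tenarawimha → senarawimha
  rule 3 (pre-nasal raising): senarawimha → sinarawimha
  rule 4 (vowel merger): sinarawimha → sinerewimhe
  ⇒ Moluru sinerewimhe

sinerewimhe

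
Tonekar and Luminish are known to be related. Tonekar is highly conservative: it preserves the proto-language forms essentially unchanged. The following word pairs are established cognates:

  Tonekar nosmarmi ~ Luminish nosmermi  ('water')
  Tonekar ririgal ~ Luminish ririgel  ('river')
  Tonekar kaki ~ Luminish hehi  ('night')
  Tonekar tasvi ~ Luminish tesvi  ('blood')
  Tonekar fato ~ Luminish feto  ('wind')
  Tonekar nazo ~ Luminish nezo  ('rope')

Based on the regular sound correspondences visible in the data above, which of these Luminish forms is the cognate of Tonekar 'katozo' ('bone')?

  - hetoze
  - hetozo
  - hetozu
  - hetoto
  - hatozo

kaki ~ hehi — Tonekar k corresponds to Luminish h word-initially before a back vowel.
ririgal ~ ririgel, kaki ~ hehi — Tonekar a corresponds to Luminish e after a consonant, before a consonant other than r, m, n, p, b, f, v.
Applying these to Tonekar 'katozo':
  katozo → hatozo   (k→h word-initially before a back vowel)
  hatozo → hetozo   (a→e after a consonant, before a consonant other than r, m, n, p, b, f, v)
So the Luminish cognate is 'hetozo'.

hetozo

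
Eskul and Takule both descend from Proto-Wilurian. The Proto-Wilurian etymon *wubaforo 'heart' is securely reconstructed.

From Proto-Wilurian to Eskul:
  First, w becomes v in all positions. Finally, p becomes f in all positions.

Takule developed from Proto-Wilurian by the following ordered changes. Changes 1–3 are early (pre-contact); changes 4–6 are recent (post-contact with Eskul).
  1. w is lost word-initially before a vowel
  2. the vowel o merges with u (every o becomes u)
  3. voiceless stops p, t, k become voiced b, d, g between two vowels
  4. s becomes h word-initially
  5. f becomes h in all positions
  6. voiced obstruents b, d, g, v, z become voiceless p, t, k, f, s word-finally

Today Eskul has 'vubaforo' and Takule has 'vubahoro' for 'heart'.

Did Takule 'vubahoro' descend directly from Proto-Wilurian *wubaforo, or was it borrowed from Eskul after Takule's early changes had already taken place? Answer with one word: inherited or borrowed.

borrowed

If inherited, *wubaforo would pass through all of Takule's changes:
Takule: *wubaforo
  wubaforo → ubaforo   [glide loss]
  ubaforo → ubafuru   [vowel merger]
  ubafuru (rule 3 does not apply)
  ubafuru (rule 4 does not apply)
  ubafuru → ubahuru   [unconditioned shift]
  ubahuru (rule 6 does not apply)
  giving Takule ubahuru.
If borrowed from Eskul 'vubaforo' after the early changes, it would undergo only the recent ones:
  rule 4 (debuccalisation): no change (vubaforo)
  rule 5 (unconditioned shift): vubaforo → vubahoro
  rule 6 (final devoicing): no change (vubahoro)
  ⇒ as a loan: vubahoro
Takule 'vubahoro' matches the loan outcome 'vubahoro', not the inherited 'ubahuru' — it skipped the early Takule changes, so it was borrowed from Eskul.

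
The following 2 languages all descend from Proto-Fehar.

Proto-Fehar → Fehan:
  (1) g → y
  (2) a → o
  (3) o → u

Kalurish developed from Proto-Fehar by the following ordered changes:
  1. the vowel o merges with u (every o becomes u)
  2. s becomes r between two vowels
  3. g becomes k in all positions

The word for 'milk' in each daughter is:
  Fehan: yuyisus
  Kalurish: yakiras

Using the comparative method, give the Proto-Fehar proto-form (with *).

Position 2: Fehan has u, Kalurish has a. Kalurish preserves a here (none of its changes turn any other segment into a), so the proto-segment is *a.
Position 5: Fehan has s, Kalurish has r. Fehan preserves s here (none of its changes turn any other segment into s), so the proto-segment is *s.
This points to *yagisas. Verify forward in each daughter:
Fehan: start from *yagisas.
  rule 1 (unconditioned shift): yagisas → yayisas
  rule 2 (vowel merger): yayisas → yoyisos
  rule 3 (vowel merger): yoyisos → yuyisus
  ⇒ Fehan yuyisus
Kalurish: *yagisas
  yagisas (rule 1 does not apply)
  yagisas → yagiras   [rhotacism]
  yagiras → yakiras   [unconditioned shift]
  giving Kalurish yakiras.
*yagisas is the unique common source.

*yagisas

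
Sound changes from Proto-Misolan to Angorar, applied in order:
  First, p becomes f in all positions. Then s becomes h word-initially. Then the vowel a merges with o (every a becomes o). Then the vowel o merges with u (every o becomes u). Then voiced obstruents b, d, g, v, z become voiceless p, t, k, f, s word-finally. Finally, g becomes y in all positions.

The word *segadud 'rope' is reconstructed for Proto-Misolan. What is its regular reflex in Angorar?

Angorar: *segadud > hegadud > hegodud > hegudud > hegudut > heyudut  (by debuccalisation, vowel merger, vowel merger, final devoicing, unconditioned shift)

heyudut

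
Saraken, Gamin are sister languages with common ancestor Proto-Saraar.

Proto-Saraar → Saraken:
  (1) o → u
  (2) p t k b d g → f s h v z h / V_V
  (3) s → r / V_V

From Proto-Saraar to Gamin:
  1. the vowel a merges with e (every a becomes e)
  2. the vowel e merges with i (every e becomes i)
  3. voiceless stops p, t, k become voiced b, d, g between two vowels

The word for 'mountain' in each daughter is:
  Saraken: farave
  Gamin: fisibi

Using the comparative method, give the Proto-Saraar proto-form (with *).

Position 2: Saraken has a, Gamin has i. Saraken preserves a here (none of its changes turn any other segment into a), so the proto-segment is *a.
Position 6: Saraken has e, Gamin has i. Saraken preserves e here (none of its changes turn any other segment into e), so the proto-segment is *e.
Position 5: Saraken has v, Gamin has b. Taking the neighbouring segments as reconstructed: Saraken v could go back to *b or *v; Gamin b could go back to *p or *b — the one source consistent with every daughter is *b.
This points to *fasabe. Verify forward in each daughter:
Saraken: *fasabe > fasave > farave  (by intervocalic lenition, rhotacism)
Gamin: *fasabe
  fasabe → fesebe   [vowel merger]
  fesebe → fisibi   [vowel merger]
  fisibi (rule 3 does not apply)
  giving Gamin fisibi.
Only *fasabe yields all of Saraken farave, Gamin fisibi.

*fasabe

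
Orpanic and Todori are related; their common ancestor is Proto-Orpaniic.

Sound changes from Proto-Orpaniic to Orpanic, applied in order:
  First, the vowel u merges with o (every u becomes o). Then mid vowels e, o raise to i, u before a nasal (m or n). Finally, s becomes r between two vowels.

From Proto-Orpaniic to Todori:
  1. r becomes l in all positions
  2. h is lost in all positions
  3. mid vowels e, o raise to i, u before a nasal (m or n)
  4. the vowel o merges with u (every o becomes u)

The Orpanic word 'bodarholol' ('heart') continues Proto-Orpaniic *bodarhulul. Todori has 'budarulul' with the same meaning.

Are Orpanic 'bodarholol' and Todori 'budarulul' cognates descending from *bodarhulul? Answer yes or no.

no

Derive the expected Todori reflex of *bodarhulul:
Todori: *bodarhulul > bodalhulul > bodalulul > budalulul  (by unconditioned shift, h-loss, vowel merger)
The regular Todori reflex would be 'budalulul', but the attested form is 'budarulul'. The correspondence is irregular, so they are not cognates (the Todori form has a different source).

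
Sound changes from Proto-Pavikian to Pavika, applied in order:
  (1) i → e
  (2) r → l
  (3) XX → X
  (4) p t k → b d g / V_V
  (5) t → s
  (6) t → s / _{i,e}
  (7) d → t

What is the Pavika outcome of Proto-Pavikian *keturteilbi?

ketulselbe

Pavika: *keturteilbi > keturteelbe > ketulteelbe > ketultelbe > kedultelbe > kedulselbe > ketulselbe  (by vowel merger, unconditioned shift, degemination, intervocalic voicing, unconditioned shift, unconditioned shift)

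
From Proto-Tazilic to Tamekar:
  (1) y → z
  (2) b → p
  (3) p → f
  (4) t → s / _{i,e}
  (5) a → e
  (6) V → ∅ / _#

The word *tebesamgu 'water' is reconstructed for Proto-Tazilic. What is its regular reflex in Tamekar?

Tamekar: start from *tebesamgu.
  rule 1: no change — tebesamgu
  rule 2 (unconditioned shift): tebesamgu → tepesamgu
  rule 3 (unconditioned shift): tepesamgu → tefesamgu
  rule 4 (palatalisation): tefesamgu → sefesamgu
  rule 5 (vowel merger): sefesamgu → sefesemgu
  rule 6 (apocope): sefesemgu → sefesemg
  ⇒ Tamekar sefesemg

sefesemg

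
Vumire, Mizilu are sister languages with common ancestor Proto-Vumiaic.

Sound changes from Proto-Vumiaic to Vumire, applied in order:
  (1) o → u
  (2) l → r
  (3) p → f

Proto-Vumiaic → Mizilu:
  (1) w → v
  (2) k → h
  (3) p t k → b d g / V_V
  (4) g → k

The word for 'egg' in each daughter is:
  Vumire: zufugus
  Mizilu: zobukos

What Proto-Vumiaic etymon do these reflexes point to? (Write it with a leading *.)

Position 6: Vumire has u, Mizilu has o. Mizilu preserves o here (none of its changes turn any other segment into o), so the proto-segment is *o.
Position 3: Vumire has f, Mizilu has b. Taking the neighbouring segments as reconstructed: Vumire f could go back to *p or *f; Mizilu b could go back to *p or *b — the one source consistent with every daughter is *p.
Continuing position by position gives *zopugos; check it forward:
Vumire: *zopugos > zupugus > zufugus  (by vowel merger, unconditioned shift)
Mizilu: *zopugos > zobugos > zobukos  (by intervocalic voicing, unconditioned shift)
Only *zopugos yields all of Vumire zufugus, Mizilu zobukos.

*zopugos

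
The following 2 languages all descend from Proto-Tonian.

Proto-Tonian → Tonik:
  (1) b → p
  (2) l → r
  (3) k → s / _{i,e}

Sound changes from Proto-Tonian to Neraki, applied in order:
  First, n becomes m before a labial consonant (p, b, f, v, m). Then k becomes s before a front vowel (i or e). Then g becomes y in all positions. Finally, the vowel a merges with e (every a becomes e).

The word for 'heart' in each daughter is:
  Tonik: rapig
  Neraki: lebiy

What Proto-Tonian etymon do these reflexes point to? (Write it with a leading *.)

*labig

Position 1: Tonik has r, Neraki has l. Neraki preserves l here (none of its changes turn any other segment into l), so the proto-segment is *l.
Position 2: Tonik has a, Neraki has e. Tonik preserves a here (none of its changes turn any other segment into a), so the proto-segment is *a.
Position 3: Tonik has p, Neraki has b. Neraki preserves b here (none of its changes turn any other segment into b), so the proto-segment is *b.
This points to *labig. Verify forward in each daughter:
Tonik: *labig > lapig > rapig  (by unconditioned shift, unconditioned shift)
Neraki: *labig
  labig (rule 1 does not apply)
  labig (rule 2 does not apply)
  labig → labiy   [unconditioned shift]
  labiy → lebiy   [vowel merger]
  giving Neraki lebiy.
*labig is the unique common source.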